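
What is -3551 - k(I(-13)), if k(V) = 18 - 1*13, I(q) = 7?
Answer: -3556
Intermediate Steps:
k(V) = 5 (k(V) = 18 - 13 = 5)
-3551 - k(I(-13)) = -3551 - 1*5 = -3551 - 5 = -3556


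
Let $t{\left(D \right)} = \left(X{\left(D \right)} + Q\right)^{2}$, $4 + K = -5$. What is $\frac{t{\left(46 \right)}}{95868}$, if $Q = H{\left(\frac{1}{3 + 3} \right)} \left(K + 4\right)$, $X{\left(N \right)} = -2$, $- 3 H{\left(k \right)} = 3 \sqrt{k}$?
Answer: $\frac{49}{575208} - \frac{5 \sqrt{6}}{143802} \approx 1.7742 \cdot 10^{-8}$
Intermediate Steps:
$K = -9$ ($K = -4 - 5 = -9$)
$H{\left(k \right)} = - \sqrt{k}$ ($H{\left(k \right)} = - \frac{3 \sqrt{k}}{3} = - \sqrt{k}$)
$Q = \frac{5 \sqrt{6}}{6}$ ($Q = - \sqrt{\frac{1}{3 + 3}} \left(-9 + 4\right) = - \sqrt{\frac{1}{6}} \left(-5\right) = - \frac{1}{\sqrt{6}} \left(-5\right) = - \frac{\sqrt{6}}{6} \left(-5\right) = \frac{5 \sqrt{6}}{6} \approx 2.0412$)
$t{\left(D \right)} = \left(-2 + \frac{5 \sqrt{6}}{6}\right)^{2}$
$\frac{t{\left(46 \right)}}{95868} = \frac{\frac{49}{6} - \frac{10 \sqrt{6}}{3}}{95868} = \left(\frac{49}{6} - \frac{10 \sqrt{6}}{3}\right) \frac{1}{95868} = \frac{49}{575208} - \frac{5 \sqrt{6}}{143802}$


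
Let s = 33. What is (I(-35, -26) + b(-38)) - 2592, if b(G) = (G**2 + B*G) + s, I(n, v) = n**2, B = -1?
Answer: 148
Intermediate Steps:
b(G) = 33 + G**2 - G (b(G) = (G**2 - G) + 33 = 33 + G**2 - G)
(I(-35, -26) + b(-38)) - 2592 = ((-35)**2 + (33 + (-38)**2 - 1*(-38))) - 2592 = (1225 + (33 + 1444 + 38)) - 2592 = (1225 + 1515) - 2592 = 2740 - 2592 = 148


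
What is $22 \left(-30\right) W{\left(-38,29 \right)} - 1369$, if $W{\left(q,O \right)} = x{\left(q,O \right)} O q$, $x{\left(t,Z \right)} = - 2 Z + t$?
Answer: $-69824089$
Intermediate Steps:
$x{\left(t,Z \right)} = t - 2 Z$
$W{\left(q,O \right)} = O q \left(q - 2 O\right)$ ($W{\left(q,O \right)} = \left(q - 2 O\right) O q = O \left(q - 2 O\right) q = O q \left(q - 2 O\right)$)
$22 \left(-30\right) W{\left(-38,29 \right)} - 1369 = 22 \left(-30\right) 29 \left(-38\right) \left(-38 - 58\right) - 1369 = - 660 \cdot 29 \left(-38\right) \left(-38 - 58\right) - 1369 = - 660 \cdot 29 \left(-38\right) \left(-96\right) - 1369 = \left(-660\right) 105792 - 1369 = -69822720 - 1369 = -69824089$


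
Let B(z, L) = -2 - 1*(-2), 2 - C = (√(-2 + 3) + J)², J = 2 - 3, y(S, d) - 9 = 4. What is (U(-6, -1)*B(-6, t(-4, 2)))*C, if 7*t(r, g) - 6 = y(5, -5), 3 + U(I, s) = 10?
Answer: 0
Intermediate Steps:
y(S, d) = 13 (y(S, d) = 9 + 4 = 13)
U(I, s) = 7 (U(I, s) = -3 + 10 = 7)
t(r, g) = 19/7 (t(r, g) = 6/7 + (⅐)*13 = 6/7 + 13/7 = 19/7)
J = -1
C = 2 (C = 2 - (√(-2 + 3) - 1)² = 2 - (√1 - 1)² = 2 - (1 - 1)² = 2 - 1*0² = 2 - 1*0 = 2 + 0 = 2)
B(z, L) = 0 (B(z, L) = -2 + 2 = 0)
(U(-6, -1)*B(-6, t(-4, 2)))*C = (7*0)*2 = 0*2 = 0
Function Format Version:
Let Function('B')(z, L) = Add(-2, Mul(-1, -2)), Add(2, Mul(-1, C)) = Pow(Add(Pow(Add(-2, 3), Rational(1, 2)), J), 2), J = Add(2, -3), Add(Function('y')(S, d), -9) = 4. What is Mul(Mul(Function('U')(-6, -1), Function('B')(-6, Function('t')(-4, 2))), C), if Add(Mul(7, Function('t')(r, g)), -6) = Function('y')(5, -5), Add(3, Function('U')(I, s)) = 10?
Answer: 0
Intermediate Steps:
Function('y')(S, d) = 13 (Function('y')(S, d) = Add(9, 4) = 13)
Function('U')(I, s) = 7 (Function('U')(I, s) = Add(-3, 10) = 7)
Function('t')(r, g) = Rational(19, 7) (Function('t')(r, g) = Add(Rational(6, 7), Mul(Rational(1, 7), 13)) = Add(Rational(6, 7), Rational(13, 7)) = Rational(19, 7))
J = -1
C = 2 (C = Add(2, Mul(-1, Pow(Add(Pow(Add(-2, 3), Rational(1, 2)), -1), 2))) = Add(2, Mul(-1, Pow(Add(Pow(1, Rational(1, 2)), -1), 2))) = Add(2, Mul(-1, Pow(Add(1, -1), 2))) = Add(2, Mul(-1, Pow(0, 2))) = Add(2, Mul(-1, 0)) = Add(2, 0) = 2)
Function('B')(z, L) = 0 (Function('B')(z, L) = Add(-2, 2) = 0)
Mul(Mul(Function('U')(-6, -1), Function('B')(-6, Function('t')(-4, 2))), C) = Mul(Mul(7, 0), 2) = Mul(0, 2) = 0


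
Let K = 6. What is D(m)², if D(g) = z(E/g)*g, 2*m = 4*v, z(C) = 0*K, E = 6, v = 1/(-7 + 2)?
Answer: 0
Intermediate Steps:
v = -⅕ (v = 1/(-5) = -⅕ ≈ -0.20000)
z(C) = 0 (z(C) = 0*6 = 0)
m = -⅖ (m = (4*(-⅕))/2 = (½)*(-⅘) = -⅖ ≈ -0.40000)
D(g) = 0 (D(g) = 0*g = 0)
D(m)² = 0² = 0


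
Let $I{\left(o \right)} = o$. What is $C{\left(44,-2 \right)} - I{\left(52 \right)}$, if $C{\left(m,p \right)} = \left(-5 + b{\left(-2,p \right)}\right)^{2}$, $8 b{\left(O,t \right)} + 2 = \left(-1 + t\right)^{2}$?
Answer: $- \frac{2239}{64} \approx -34.984$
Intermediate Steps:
$b{\left(O,t \right)} = - \frac{1}{4} + \frac{\left(-1 + t\right)^{2}}{8}$
$C{\left(m,p \right)} = \left(- \frac{21}{4} + \frac{\left(-1 + p\right)^{2}}{8}\right)^{2}$ ($C{\left(m,p \right)} = \left(-5 + \left(- \frac{1}{4} + \frac{\left(-1 + p\right)^{2}}{8}\right)\right)^{2} = \left(- \frac{21}{4} + \frac{\left(-1 + p\right)^{2}}{8}\right)^{2}$)
$C{\left(44,-2 \right)} - I{\left(52 \right)} = \frac{\left(-42 + \left(-1 - 2\right)^{2}\right)^{2}}{64} - 52 = \frac{\left(-42 + \left(-3\right)^{2}\right)^{2}}{64} - 52 = \frac{\left(-42 + 9\right)^{2}}{64} - 52 = \frac{\left(-33\right)^{2}}{64} - 52 = \frac{1}{64} \cdot 1089 - 52 = \frac{1089}{64} - 52 = - \frac{2239}{64}$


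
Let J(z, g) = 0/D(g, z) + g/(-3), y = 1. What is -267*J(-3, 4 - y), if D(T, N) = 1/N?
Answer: 267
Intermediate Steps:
J(z, g) = -g/3 (J(z, g) = 0/(1/z) + g/(-3) = 0*z + g*(-⅓) = 0 - g/3 = -g/3)
-267*J(-3, 4 - y) = -(-89)*(4 - 1*1) = -(-89)*(4 - 1) = -(-89)*3 = -267*(-1) = 267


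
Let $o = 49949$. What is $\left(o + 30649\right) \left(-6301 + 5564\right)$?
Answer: $-59400726$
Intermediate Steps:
$\left(o + 30649\right) \left(-6301 + 5564\right) = \left(49949 + 30649\right) \left(-6301 + 5564\right) = 80598 \left(-737\right) = -59400726$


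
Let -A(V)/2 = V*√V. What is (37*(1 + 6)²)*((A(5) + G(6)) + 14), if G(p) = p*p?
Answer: 90650 - 18130*√5 ≈ 50110.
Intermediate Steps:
G(p) = p²
A(V) = -2*V^(3/2) (A(V) = -2*V*√V = -2*V^(3/2))
(37*(1 + 6)²)*((A(5) + G(6)) + 14) = (37*(1 + 6)²)*((-10*√5 + 6²) + 14) = (37*7²)*((-10*√5 + 36) + 14) = (37*49)*((-10*√5 + 36) + 14) = 1813*((36 - 10*√5) + 14) = 1813*(50 - 10*√5) = 90650 - 18130*√5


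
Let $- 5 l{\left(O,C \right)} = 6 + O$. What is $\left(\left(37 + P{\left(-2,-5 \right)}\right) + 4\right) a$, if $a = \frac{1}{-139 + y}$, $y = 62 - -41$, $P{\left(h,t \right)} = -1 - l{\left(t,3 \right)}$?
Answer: $- \frac{67}{60} \approx -1.1167$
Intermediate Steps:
$l{\left(O,C \right)} = - \frac{6}{5} - \frac{O}{5}$ ($l{\left(O,C \right)} = - \frac{6 + O}{5} = - \frac{6}{5} - \frac{O}{5}$)
$P{\left(h,t \right)} = \frac{1}{5} + \frac{t}{5}$ ($P{\left(h,t \right)} = -1 - \left(- \frac{6}{5} - \frac{t}{5}\right) = -1 + \left(\frac{6}{5} + \frac{t}{5}\right) = \frac{1}{5} + \frac{t}{5}$)
$y = 103$ ($y = 62 + 41 = 103$)
$a = - \frac{1}{36}$ ($a = \frac{1}{-139 + 103} = \frac{1}{-36} = - \frac{1}{36} \approx -0.027778$)
$\left(\left(37 + P{\left(-2,-5 \right)}\right) + 4\right) a = \left(\left(37 + \left(\frac{1}{5} + \frac{1}{5} \left(-5\right)\right)\right) + 4\right) \left(- \frac{1}{36}\right) = \left(\left(37 + \left(\frac{1}{5} - 1\right)\right) + 4\right) \left(- \frac{1}{36}\right) = \left(\left(37 - \frac{4}{5}\right) + 4\right) \left(- \frac{1}{36}\right) = \left(\frac{181}{5} + 4\right) \left(- \frac{1}{36}\right) = \frac{201}{5} \left(- \frac{1}{36}\right) = - \frac{67}{60}$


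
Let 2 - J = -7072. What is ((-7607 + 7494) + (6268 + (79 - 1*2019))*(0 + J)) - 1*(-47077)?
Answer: 30663236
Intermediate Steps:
J = 7074 (J = 2 - 1*(-7072) = 2 + 7072 = 7074)
((-7607 + 7494) + (6268 + (79 - 1*2019))*(0 + J)) - 1*(-47077) = ((-7607 + 7494) + (6268 + (79 - 1*2019))*(0 + 7074)) - 1*(-47077) = (-113 + (6268 + (79 - 2019))*7074) + 47077 = (-113 + (6268 - 1940)*7074) + 47077 = (-113 + 4328*7074) + 47077 = (-113 + 30616272) + 47077 = 30616159 + 47077 = 30663236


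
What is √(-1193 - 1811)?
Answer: 2*I*√751 ≈ 54.809*I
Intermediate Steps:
√(-1193 - 1811) = √(-3004) = 2*I*√751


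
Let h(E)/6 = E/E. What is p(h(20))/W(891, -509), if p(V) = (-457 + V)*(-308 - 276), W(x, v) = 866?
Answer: 131692/433 ≈ 304.14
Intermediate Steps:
h(E) = 6 (h(E) = 6*(E/E) = 6*1 = 6)
p(V) = 266888 - 584*V (p(V) = (-457 + V)*(-584) = 266888 - 584*V)
p(h(20))/W(891, -509) = (266888 - 584*6)/866 = (266888 - 3504)*(1/866) = 263384*(1/866) = 131692/433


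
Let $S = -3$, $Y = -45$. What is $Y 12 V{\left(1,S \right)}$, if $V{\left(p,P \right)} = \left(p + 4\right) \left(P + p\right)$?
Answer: $5400$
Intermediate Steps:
$V{\left(p,P \right)} = \left(4 + p\right) \left(P + p\right)$
$Y 12 V{\left(1,S \right)} = \left(-45\right) 12 \left(1^{2} + 4 \left(-3\right) + 4 \cdot 1 - 3\right) = - 540 \left(1 - 12 + 4 - 3\right) = \left(-540\right) \left(-10\right) = 5400$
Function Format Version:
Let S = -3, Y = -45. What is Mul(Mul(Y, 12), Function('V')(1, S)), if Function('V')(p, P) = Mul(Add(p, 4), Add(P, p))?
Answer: 5400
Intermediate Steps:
Function('V')(p, P) = Mul(Add(4, p), Add(P, p))
Mul(Mul(Y, 12), Function('V')(1, S)) = Mul(Mul(-45, 12), Add(Pow(1, 2), Mul(4, -3), Mul(4, 1), Mul(-3, 1))) = Mul(-540, Add(1, -12, 4, -3)) = Mul(-540, -10) = 5400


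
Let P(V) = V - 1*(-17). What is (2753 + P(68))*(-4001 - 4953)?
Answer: -25411452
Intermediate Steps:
P(V) = 17 + V (P(V) = V + 17 = 17 + V)
(2753 + P(68))*(-4001 - 4953) = (2753 + (17 + 68))*(-4001 - 4953) = (2753 + 85)*(-8954) = 2838*(-8954) = -25411452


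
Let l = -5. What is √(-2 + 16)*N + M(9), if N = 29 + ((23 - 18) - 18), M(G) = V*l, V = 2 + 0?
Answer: -10 + 16*√14 ≈ 49.867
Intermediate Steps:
V = 2
M(G) = -10 (M(G) = 2*(-5) = -10)
N = 16 (N = 29 + (5 - 18) = 29 - 13 = 16)
√(-2 + 16)*N + M(9) = √(-2 + 16)*16 - 10 = √14*16 - 10 = 16*√14 - 10 = -10 + 16*√14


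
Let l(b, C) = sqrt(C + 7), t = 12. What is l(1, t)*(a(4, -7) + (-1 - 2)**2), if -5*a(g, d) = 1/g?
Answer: 179*sqrt(19)/20 ≈ 39.012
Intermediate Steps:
l(b, C) = sqrt(7 + C)
a(g, d) = -1/(5*g)
l(1, t)*(a(4, -7) + (-1 - 2)**2) = sqrt(7 + 12)*(-1/5/4 + (-1 - 2)**2) = sqrt(19)*(-1/5*1/4 + (-3)**2) = sqrt(19)*(-1/20 + 9) = sqrt(19)*(179/20) = 179*sqrt(19)/20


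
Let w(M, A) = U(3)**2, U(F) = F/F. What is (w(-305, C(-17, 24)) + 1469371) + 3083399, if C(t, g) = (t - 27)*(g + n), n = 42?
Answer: 4552771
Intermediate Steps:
U(F) = 1
C(t, g) = (-27 + t)*(42 + g) (C(t, g) = (t - 27)*(g + 42) = (-27 + t)*(42 + g))
w(M, A) = 1 (w(M, A) = 1**2 = 1)
(w(-305, C(-17, 24)) + 1469371) + 3083399 = (1 + 1469371) + 3083399 = 1469372 + 3083399 = 4552771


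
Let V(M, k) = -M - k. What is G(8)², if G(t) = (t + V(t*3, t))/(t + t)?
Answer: 9/4 ≈ 2.2500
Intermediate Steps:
G(t) = -3/2 (G(t) = (t + (-t*3 - t))/(t + t) = (t + (-3*t - t))/((2*t)) = (t + (-3*t - t))*(1/(2*t)) = (t - 4*t)*(1/(2*t)) = (-3*t)*(1/(2*t)) = -3/2)
G(8)² = (-3/2)² = 9/4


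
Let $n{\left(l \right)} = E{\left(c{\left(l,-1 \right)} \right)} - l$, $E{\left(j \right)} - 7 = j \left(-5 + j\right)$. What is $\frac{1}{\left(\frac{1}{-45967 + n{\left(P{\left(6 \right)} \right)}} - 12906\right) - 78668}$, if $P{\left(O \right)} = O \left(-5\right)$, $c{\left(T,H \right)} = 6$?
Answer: $- \frac{45924}{4205444377} \approx -1.092 \cdot 10^{-5}$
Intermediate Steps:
$E{\left(j \right)} = 7 + j \left(-5 + j\right)$
$P{\left(O \right)} = - 5 O$
$n{\left(l \right)} = 13 - l$ ($n{\left(l \right)} = \left(7 + 6^{2} - 30\right) - l = \left(7 + 36 - 30\right) - l = 13 - l$)
$\frac{1}{\left(\frac{1}{-45967 + n{\left(P{\left(6 \right)} \right)}} - 12906\right) - 78668} = \frac{1}{\left(\frac{1}{-45967 - \left(-13 - 30\right)} - 12906\right) - 78668} = \frac{1}{\left(\frac{1}{-45967 + \left(13 - -30\right)} - 12906\right) - 78668} = \frac{1}{\left(\frac{1}{-45967 + \left(13 + 30\right)} - 12906\right) - 78668} = \frac{1}{\left(\frac{1}{-45967 + 43} - 12906\right) - 78668} = \frac{1}{\left(\frac{1}{-45924} - 12906\right) - 78668} = \frac{1}{\left(- \frac{1}{45924} - 12906\right) - 78668} = \frac{1}{- \frac{592695145}{45924} - 78668} = \frac{1}{- \frac{4205444377}{45924}} = - \frac{45924}{4205444377}$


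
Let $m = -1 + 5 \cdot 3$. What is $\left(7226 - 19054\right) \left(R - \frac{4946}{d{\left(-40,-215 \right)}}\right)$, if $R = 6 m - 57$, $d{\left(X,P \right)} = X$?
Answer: $- \frac{8909441}{5} \approx -1.7819 \cdot 10^{6}$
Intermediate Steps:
$m = 14$ ($m = -1 + 15 = 14$)
$R = 27$ ($R = 6 \cdot 14 - 57 = 84 - 57 = 27$)
$\left(7226 - 19054\right) \left(R - \frac{4946}{d{\left(-40,-215 \right)}}\right) = \left(7226 - 19054\right) \left(27 - \frac{4946}{-40}\right) = - 11828 \left(27 - - \frac{2473}{20}\right) = - 11828 \left(27 + \frac{2473}{20}\right) = \left(-11828\right) \frac{3013}{20} = - \frac{8909441}{5}$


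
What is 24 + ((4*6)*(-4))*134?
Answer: -12840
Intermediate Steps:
24 + ((4*6)*(-4))*134 = 24 + (24*(-4))*134 = 24 - 96*134 = 24 - 12864 = -12840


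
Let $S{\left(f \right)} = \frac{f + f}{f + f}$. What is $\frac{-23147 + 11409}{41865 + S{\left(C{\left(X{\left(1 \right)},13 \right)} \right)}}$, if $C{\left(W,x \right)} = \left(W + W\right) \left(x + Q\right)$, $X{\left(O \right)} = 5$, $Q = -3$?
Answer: $- \frac{5869}{20933} \approx -0.28037$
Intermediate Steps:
$C{\left(W,x \right)} = 2 W \left(-3 + x\right)$ ($C{\left(W,x \right)} = \left(W + W\right) \left(x - 3\right) = 2 W \left(-3 + x\right)$)
$S{\left(f \right)} = 1$ ($S{\left(f \right)} = \frac{2 f}{2 f} = 2 f \frac{1}{2 f} = 1$)
$\frac{-23147 + 11409}{41865 + S{\left(C{\left(X{\left(1 \right)},13 \right)} \right)}} = \frac{-23147 + 11409}{41865 + 1} = - \frac{11738}{41866} = \left(-11738\right) \frac{1}{41866} = - \frac{5869}{20933}$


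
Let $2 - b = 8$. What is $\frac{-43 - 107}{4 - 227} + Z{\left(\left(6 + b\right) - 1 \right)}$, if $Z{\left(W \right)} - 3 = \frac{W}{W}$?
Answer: $\frac{1042}{223} \approx 4.6726$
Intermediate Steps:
$b = -6$ ($b = 2 - 8 = -6$)
$Z{\left(W \right)} = 4$ ($Z{\left(W \right)} = 3 + \frac{W}{W} = 3 + 1 = 4$)
$\frac{-43 - 107}{4 - 227} + Z{\left(\left(6 + b\right) - 1 \right)} = \frac{-43 - 107}{4 - 227} + 4 = - \frac{150}{-223} + 4 = \left(-150\right) \left(- \frac{1}{223}\right) + 4 = \frac{150}{223} + 4 = \frac{1042}{223}$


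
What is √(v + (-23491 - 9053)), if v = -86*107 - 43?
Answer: I*√41789 ≈ 204.42*I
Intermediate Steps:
v = -9245 (v = -9202 - 43 = -9245)
√(v + (-23491 - 9053)) = √(-9245 + (-23491 - 9053)) = √(-9245 - 32544) = √(-41789) = I*√41789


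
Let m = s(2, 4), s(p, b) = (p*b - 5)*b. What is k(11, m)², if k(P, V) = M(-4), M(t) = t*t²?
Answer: 4096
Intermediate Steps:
s(p, b) = b*(-5 + b*p) (s(p, b) = (b*p - 5)*b = (-5 + b*p)*b = b*(-5 + b*p))
M(t) = t³
m = 12 (m = 4*(-5 + 4*2) = 4*(-5 + 8) = 4*3 = 12)
k(P, V) = -64 (k(P, V) = (-4)³ = -64)
k(11, m)² = (-64)² = 4096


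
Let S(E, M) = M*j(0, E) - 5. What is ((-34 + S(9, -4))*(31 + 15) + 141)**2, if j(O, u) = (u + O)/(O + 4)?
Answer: 4272489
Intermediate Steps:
j(O, u) = (O + u)/(4 + O)
S(E, M) = -5 + E*M/4 (S(E, M) = M*((0 + E)/(4 + 0)) - 5 = M*(E/4) - 5 = E*M/4 - 5 = -5 + E*M/4)
((-34 + S(9, -4))*(31 + 15) + 141)**2 = ((-34 + (-5 + (1/4)*9*(-4)))*(31 + 15) + 141)**2 = ((-34 + (-5 - 9))*46 + 141)**2 = ((-34 - 14)*46 + 141)**2 = (-48*46 + 141)**2 = (-2208 + 141)**2 = (-2067)**2 = 4272489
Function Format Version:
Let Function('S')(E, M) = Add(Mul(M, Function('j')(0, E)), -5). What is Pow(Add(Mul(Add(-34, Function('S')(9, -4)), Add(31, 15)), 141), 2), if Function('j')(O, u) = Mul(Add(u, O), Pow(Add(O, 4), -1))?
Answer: 4272489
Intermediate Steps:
Function('j')(O, u) = Mul(Pow(Add(4, O), -1), Add(O, u)) (Function('j')(O, u) = Mul(Add(O, u), Pow(Add(4, O), -1)) = Mul(Pow(Add(4, O), -1), Add(O, u)))
Function('S')(E, M) = Add(-5, Mul(Rational(1, 4), E, M)) (Function('S')(E, M) = Add(Mul(M, Mul(Pow(Add(4, 0), -1), Add(0, E))), -5) = Add(Mul(M, Mul(Pow(4, -1), E)), -5) = Add(Mul(M, Mul(Rational(1, 4), E)), -5) = Add(Mul(Rational(1, 4), E, M), -5) = Add(-5, Mul(Rational(1, 4), E, M)))
Pow(Add(Mul(Add(-34, Function('S')(9, -4)), Add(31, 15)), 141), 2) = Pow(Add(Mul(Add(-34, Add(-5, Mul(Rational(1, 4), 9, -4))), Add(31, 15)), 141), 2) = Pow(Add(Mul(Add(-34, Add(-5, -9)), 46), 141), 2) = Pow(Add(Mul(Add(-34, -14), 46), 141), 2) = Pow(Add(Mul(-48, 46), 141), 2) = Pow(Add(-2208, 141), 2) = Pow(-2067, 2) = 4272489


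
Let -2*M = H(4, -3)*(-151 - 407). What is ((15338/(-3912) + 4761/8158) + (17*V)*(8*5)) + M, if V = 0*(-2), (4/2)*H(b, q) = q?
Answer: -3365637887/7978524 ≈ -421.84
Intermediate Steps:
H(b, q) = q/2
V = 0
M = -837/2 (M = -(1/2)*(-3)*(-151 - 407)/2 = -(-3)*(-558)/4 = -1/2*837 = -837/2 ≈ -418.50)
((15338/(-3912) + 4761/8158) + (17*V)*(8*5)) + M = ((15338/(-3912) + 4761/8158) + (17*0)*(8*5)) - 837/2 = ((15338*(-1/3912) + 4761*(1/8158)) + 0*40) - 837/2 = ((-7669/1956 + 4761/8158) + 0) - 837/2 = (-26625593/7978524 + 0) - 837/2 = -26625593/7978524 - 837/2 = -3365637887/7978524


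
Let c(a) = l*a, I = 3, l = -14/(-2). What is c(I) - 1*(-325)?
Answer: 346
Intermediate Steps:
l = 7 (l = -14*(-½) = 7)
c(a) = 7*a
c(I) - 1*(-325) = 7*3 - 1*(-325) = 21 + 325 = 346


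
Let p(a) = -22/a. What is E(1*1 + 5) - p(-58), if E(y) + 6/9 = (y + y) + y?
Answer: 1475/87 ≈ 16.954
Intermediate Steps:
E(y) = -⅔ + 3*y (E(y) = -⅔ + ((y + y) + y) = -⅔ + (2*y + y) = -⅔ + 3*y)
E(1*1 + 5) - p(-58) = (-⅔ + 3*(1*1 + 5)) - (-22)/(-58) = (-⅔ + 3*(1 + 5)) - (-22)*(-1)/58 = (-⅔ + 3*6) - 1*11/29 = (-⅔ + 18) - 11/29 = 52/3 - 11/29 = 1475/87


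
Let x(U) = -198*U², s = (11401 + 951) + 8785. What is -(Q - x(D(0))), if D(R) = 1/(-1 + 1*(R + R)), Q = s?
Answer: -21335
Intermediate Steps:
s = 21137 (s = 12352 + 8785 = 21137)
Q = 21137
D(R) = 1/(-1 + 2*R) (D(R) = 1/(-1 + 1*(2*R)) = 1/(-1 + 2*R))
-(Q - x(D(0))) = -(21137 - (-198)*(1/(-1 + 2*0))²) = -(21137 - (-198)*(1/(-1 + 0))²) = -(21137 - (-198)*(1/(-1))²) = -(21137 - (-198)*(-1)²) = -(21137 - (-198)) = -(21137 - 1*(-198)) = -(21137 + 198) = -1*21335 = -21335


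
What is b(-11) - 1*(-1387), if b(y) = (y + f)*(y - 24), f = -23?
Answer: 2577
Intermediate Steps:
b(y) = (-24 + y)*(-23 + y) (b(y) = (y - 23)*(y - 24) = (-23 + y)*(-24 + y) = (-24 + y)*(-23 + y))
b(-11) - 1*(-1387) = (552 + (-11)**2 - 47*(-11)) - 1*(-1387) = (552 + 121 + 517) + 1387 = 1190 + 1387 = 2577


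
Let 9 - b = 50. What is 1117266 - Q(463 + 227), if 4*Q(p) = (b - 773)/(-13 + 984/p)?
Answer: 270374117/242 ≈ 1.1172e+6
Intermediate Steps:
b = -41 (b = 9 - 1*50 = 9 - 50 = -41)
Q(p) = -407/(2*(-13 + 984/p)) (Q(p) = ((-41 - 773)/(-13 + 984/p))/4 = (-814/(-13 + 984/p))/4 = -407/(2*(-13 + 984/p)))
1117266 - Q(463 + 227) = 1117266 - 407*(463 + 227)/(2*(-984 + 13*(463 + 227))) = 1117266 - 407*690/(2*(-984 + 13*690)) = 1117266 - 407*690/(2*(-984 + 8970)) = 1117266 - 407*690/(2*7986) = 1117266 - 1*4255/242 = 1117266 - 4255/242 = 270374117/242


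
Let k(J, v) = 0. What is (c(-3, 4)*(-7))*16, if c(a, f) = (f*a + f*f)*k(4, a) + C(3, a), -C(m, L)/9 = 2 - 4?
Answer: -2016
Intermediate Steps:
C(m, L) = 18 (C(m, L) = -9*(2 - 4) = -9*(-2) = 18)
c(a, f) = 18 (c(a, f) = (f*a + f*f)*0 + 18 = (a*f + f²)*0 + 18 = (f² + a*f)*0 + 18 = 0 + 18 = 18)
(c(-3, 4)*(-7))*16 = (18*(-7))*16 = -126*16 = -2016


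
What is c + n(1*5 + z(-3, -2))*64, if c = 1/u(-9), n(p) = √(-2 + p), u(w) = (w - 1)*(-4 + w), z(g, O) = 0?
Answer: 1/130 + 64*√3 ≈ 110.86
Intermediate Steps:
u(w) = (-1 + w)*(-4 + w)
c = 1/130 (c = 1/(4 + (-9)² - 5*(-9)) = 1/(4 + 81 + 45) = 1/130 ≈ 0.0076923)
c + n(1*5 + z(-3, -2))*64 = 1/130 + √(-2 + (1*5 + 0))*64 = 1/130 + √(-2 + (5 + 0))*64 = 1/130 + √(-2 + 5)*64 = 1/130 + √3*64 = 1/130 + 64*√3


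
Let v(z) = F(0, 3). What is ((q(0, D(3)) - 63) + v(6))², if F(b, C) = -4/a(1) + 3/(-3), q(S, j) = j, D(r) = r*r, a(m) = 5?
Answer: 77841/25 ≈ 3113.6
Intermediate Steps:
D(r) = r²
F(b, C) = -9/5 (F(b, C) = -4/5 + 3/(-3) = -4*⅕ + 3*(-⅓) = -⅘ - 1 = -9/5)
v(z) = -9/5
((q(0, D(3)) - 63) + v(6))² = ((3² - 63) - 9/5)² = ((9 - 63) - 9/5)² = (-54 - 9/5)² = (-279/5)² = 77841/25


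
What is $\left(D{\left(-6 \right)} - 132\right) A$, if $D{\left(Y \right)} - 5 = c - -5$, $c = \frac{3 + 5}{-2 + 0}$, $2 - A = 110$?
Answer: $13608$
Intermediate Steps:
$A = -108$ ($A = 2 - 110 = -108$)
$c = -4$ ($c = \frac{8}{-2} = 8 \left(- \frac{1}{2}\right) = -4$)
$D{\left(Y \right)} = 6$ ($D{\left(Y \right)} = 5 - -1 = 5 + \left(-4 + 5\right) = 5 + 1 = 6$)
$\left(D{\left(-6 \right)} - 132\right) A = \left(6 - 132\right) \left(-108\right) = \left(-126\right) \left(-108\right) = 13608$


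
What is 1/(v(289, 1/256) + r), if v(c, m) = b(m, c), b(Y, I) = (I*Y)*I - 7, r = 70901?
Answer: 256/18232385 ≈ 1.4041e-5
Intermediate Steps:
b(Y, I) = -7 + Y*I² (b(Y, I) = Y*I² - 7 = -7 + Y*I²)
v(c, m) = -7 + m*c²
1/(v(289, 1/256) + r) = 1/((-7 + 289²/256) + 70901) = 1/((-7 + (1/256)*83521) + 70901) = 1/((-7 + 83521/256) + 70901) = 1/(81729/256 + 70901) = 1/(18232385/256) = 256/18232385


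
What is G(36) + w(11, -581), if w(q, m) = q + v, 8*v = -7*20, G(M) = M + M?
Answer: 131/2 ≈ 65.500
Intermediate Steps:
G(M) = 2*M
v = -35/2 (v = (-7*20)/8 = (⅛)*(-140) = -35/2 ≈ -17.500)
w(q, m) = -35/2 + q (w(q, m) = q - 35/2 = -35/2 + q)
G(36) + w(11, -581) = 2*36 + (-35/2 + 11) = 72 - 13/2 = 131/2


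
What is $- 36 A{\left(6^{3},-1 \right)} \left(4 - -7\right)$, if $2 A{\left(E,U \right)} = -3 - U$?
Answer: $396$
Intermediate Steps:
$A{\left(E,U \right)} = - \frac{3}{2} - \frac{U}{2}$ ($A{\left(E,U \right)} = \frac{-3 - U}{2} = - \frac{3}{2} - \frac{U}{2}$)
$- 36 A{\left(6^{3},-1 \right)} \left(4 - -7\right) = - 36 \left(- \frac{3}{2} - - \frac{1}{2}\right) \left(4 - -7\right) = - 36 \left(- \frac{3}{2} + \frac{1}{2}\right) \left(4 + 7\right) = \left(-36\right) \left(-1\right) 11 = 36 \cdot 11 = 396$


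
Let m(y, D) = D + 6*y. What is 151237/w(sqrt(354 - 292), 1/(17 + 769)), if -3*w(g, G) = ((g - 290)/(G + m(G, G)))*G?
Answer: 526304760/42019 + 1814844*sqrt(62)/42019 ≈ 12865.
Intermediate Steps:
w(g, G) = 145/12 - g/24 (w(g, G) = -(g - 290)/(G + (G + 6*G))*G/3 = -(-290 + g)/(G + 7*G)*G/3 = -(-290 + g)/((8*G))*G/3 = -(-290 + g)*(1/(8*G))*G/3 = -(-290 + g)/(8*G)*G/3 = -(-145/4 + g/8)/3 = 145/12 - g/24)
151237/w(sqrt(354 - 292), 1/(17 + 769)) = 151237/(145/12 - sqrt(354 - 292)/24) = 151237/(145/12 - sqrt(62)/24)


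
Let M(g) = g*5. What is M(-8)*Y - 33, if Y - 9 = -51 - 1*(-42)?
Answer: -33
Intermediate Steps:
M(g) = 5*g
Y = 0 (Y = 9 + (-51 - 1*(-42)) = 9 + (-51 + 42) = 9 - 9 = 0)
M(-8)*Y - 33 = (5*(-8))*0 - 33 = -40*0 - 33 = 0 - 33 = -33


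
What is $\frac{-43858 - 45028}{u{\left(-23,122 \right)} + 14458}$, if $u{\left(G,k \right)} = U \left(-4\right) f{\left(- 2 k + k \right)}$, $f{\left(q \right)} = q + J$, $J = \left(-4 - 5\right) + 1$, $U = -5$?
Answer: $- \frac{907}{121} \approx -7.4959$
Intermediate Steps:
$J = -8$ ($J = -9 + 1 = -8$)
$f{\left(q \right)} = -8 + q$ ($f{\left(q \right)} = q - 8 = -8 + q$)
$u{\left(G,k \right)} = -160 - 20 k$ ($u{\left(G,k \right)} = \left(-5\right) \left(-4\right) \left(-8 + \left(- 2 k + k\right)\right) = 20 \left(-8 - k\right) = -160 - 20 k$)
$\frac{-43858 - 45028}{u{\left(-23,122 \right)} + 14458} = \frac{-43858 - 45028}{\left(-160 - 2440\right) + 14458} = - \frac{88886}{\left(-160 - 2440\right) + 14458} = - \frac{88886}{-2600 + 14458} = - \frac{88886}{11858} = \left(-88886\right) \frac{1}{11858} = - \frac{907}{121}$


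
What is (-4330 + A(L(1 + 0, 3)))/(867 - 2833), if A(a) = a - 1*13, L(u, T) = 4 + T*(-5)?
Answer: 2177/983 ≈ 2.2146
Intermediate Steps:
L(u, T) = 4 - 5*T
A(a) = -13 + a (A(a) = a - 13 = -13 + a)
(-4330 + A(L(1 + 0, 3)))/(867 - 2833) = (-4330 + (-13 + (4 - 5*3)))/(867 - 2833) = (-4330 + (-13 + (4 - 15)))/(-1966) = (-4330 + (-13 - 11))*(-1/1966) = (-4330 - 24)*(-1/1966) = -4354*(-1/1966) = 2177/983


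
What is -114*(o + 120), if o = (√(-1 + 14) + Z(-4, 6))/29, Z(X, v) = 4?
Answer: -397176/29 - 114*√13/29 ≈ -13710.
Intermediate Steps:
o = 4/29 + √13/29 (o = (√(-1 + 14) + 4)/29 = (√13 + 4)*(1/29) = (4 + √13)*(1/29) = 4/29 + √13/29 ≈ 0.26226)
-114*(o + 120) = -114*((4/29 + √13/29) + 120) = -114*(3484/29 + √13/29) = -397176/29 - 114*√13/29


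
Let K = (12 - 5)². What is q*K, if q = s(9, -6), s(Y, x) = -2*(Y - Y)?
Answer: 0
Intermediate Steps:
K = 49 (K = 7² = 49)
s(Y, x) = 0 (s(Y, x) = -2*0 = 0)
q = 0
q*K = 0*49 = 0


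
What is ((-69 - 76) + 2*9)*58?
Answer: -7366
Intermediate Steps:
((-69 - 76) + 2*9)*58 = (-145 + 18)*58 = -127*58 = -7366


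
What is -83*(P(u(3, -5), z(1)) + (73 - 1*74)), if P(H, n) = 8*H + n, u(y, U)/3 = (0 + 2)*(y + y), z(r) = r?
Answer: -23904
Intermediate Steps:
u(y, U) = 12*y (u(y, U) = 3*((0 + 2)*(y + y)) = 3*(2*(2*y)) = 3*(4*y) = 12*y)
P(H, n) = n + 8*H
-83*(P(u(3, -5), z(1)) + (73 - 1*74)) = -83*((1 + 8*(12*3)) + (73 - 1*74)) = -83*((1 + 8*36) + (73 - 74)) = -83*((1 + 288) - 1) = -83*(289 - 1) = -83*288 = -23904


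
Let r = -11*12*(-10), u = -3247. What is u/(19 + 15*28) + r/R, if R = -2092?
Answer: -1843051/229597 ≈ -8.0273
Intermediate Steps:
r = 1320 (r = -132*(-10) = 1320)
u/(19 + 15*28) + r/R = -3247/(19 + 15*28) + 1320/(-2092) = -3247/(19 + 420) + 1320*(-1/2092) = -3247/439 - 330/523 = -1843051/229597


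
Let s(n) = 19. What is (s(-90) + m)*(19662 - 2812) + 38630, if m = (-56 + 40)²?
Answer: 4672380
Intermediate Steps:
m = 256 (m = (-16)² = 256)
(s(-90) + m)*(19662 - 2812) + 38630 = (19 + 256)*(19662 - 2812) + 38630 = 275*16850 + 38630 = 4633750 + 38630 = 4672380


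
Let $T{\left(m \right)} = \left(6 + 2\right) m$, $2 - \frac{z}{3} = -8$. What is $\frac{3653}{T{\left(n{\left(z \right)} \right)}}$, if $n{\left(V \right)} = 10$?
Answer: $\frac{3653}{80} \approx 45.662$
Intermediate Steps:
$z = 30$ ($z = 6 - -24 = 6 + 24 = 30$)
$T{\left(m \right)} = 8 m$
$\frac{3653}{T{\left(n{\left(z \right)} \right)}} = \frac{3653}{8 \cdot 10} = \frac{3653}{80}$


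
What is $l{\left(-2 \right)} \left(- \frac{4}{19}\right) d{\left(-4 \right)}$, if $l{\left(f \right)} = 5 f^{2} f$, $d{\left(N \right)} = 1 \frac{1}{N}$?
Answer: $- \frac{40}{19} \approx -2.1053$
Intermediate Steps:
$d{\left(N \right)} = \frac{1}{N}$
$l{\left(f \right)} = 5 f^{3}$
$l{\left(-2 \right)} \left(- \frac{4}{19}\right) d{\left(-4 \right)} = \frac{5 \left(-2\right)^{3} \left(- \frac{4}{19}\right)}{-4} = 5 \left(-8\right) \left(\left(-4\right) \frac{1}{19}\right) \left(- \frac{1}{4}\right) = \left(-40\right) \left(- \frac{4}{19}\right) \left(- \frac{1}{4}\right) = \frac{160}{19} \left(- \frac{1}{4}\right) = - \frac{40}{19}$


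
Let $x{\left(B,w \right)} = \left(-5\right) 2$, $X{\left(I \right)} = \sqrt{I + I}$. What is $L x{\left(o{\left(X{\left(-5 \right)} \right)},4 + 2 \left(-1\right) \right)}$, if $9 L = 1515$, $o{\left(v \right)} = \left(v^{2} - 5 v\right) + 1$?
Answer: $- \frac{5050}{3} \approx -1683.3$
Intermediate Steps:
$X{\left(I \right)} = \sqrt{2} \sqrt{I}$ ($X{\left(I \right)} = \sqrt{2 I} = \sqrt{2} \sqrt{I}$)
$o{\left(v \right)} = 1 + v^{2} - 5 v$
$x{\left(B,w \right)} = -10$
$L = \frac{505}{3}$ ($L = \frac{1}{9} \cdot 1515 = \frac{505}{3} \approx 168.33$)
$L x{\left(o{\left(X{\left(-5 \right)} \right)},4 + 2 \left(-1\right) \right)} = \frac{505}{3} \left(-10\right) = - \frac{5050}{3}$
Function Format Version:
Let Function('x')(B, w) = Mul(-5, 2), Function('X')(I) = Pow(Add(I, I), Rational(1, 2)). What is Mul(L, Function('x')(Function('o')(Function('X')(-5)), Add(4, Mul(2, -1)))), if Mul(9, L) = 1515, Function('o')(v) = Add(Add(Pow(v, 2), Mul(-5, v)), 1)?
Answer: Rational(-5050, 3) ≈ -1683.3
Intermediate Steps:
Function('X')(I) = Mul(Pow(2, Rational(1, 2)), Pow(I, Rational(1, 2))) (Function('X')(I) = Pow(Mul(2, I), Rational(1, 2)) = Mul(Pow(2, Rational(1, 2)), Pow(I, Rational(1, 2))))
Function('o')(v) = Add(1, Pow(v, 2), Mul(-5, v))
Function('x')(B, w) = -10
L = Rational(505, 3) (L = Mul(Rational(1, 9), 1515) = Rational(505, 3) ≈ 168.33)
Mul(L, Function('x')(Function('o')(Function('X')(-5)), Add(4, Mul(2, -1)))) = Mul(Rational(505, 3), -10) = Rational(-5050, 3)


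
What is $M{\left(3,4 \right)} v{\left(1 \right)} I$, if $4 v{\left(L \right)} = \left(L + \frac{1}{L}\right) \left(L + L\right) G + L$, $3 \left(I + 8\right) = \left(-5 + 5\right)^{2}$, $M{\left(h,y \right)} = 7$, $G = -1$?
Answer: $42$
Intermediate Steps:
$I = -8$ ($I = -8 + \frac{\left(-5 + 5\right)^{2}}{3} = -8 + \frac{0^{2}}{3} = -8 + \frac{1}{3} \cdot 0 = -8 + 0 = -8$)
$v{\left(L \right)} = \frac{L}{4} - \frac{L \left(L + \frac{1}{L}\right)}{2}$ ($v{\left(L \right)} = \frac{\left(L + \frac{1}{L}\right) \left(L + L\right) \left(-1\right) + L}{4} = \frac{\left(L + \frac{1}{L}\right) 2 L \left(-1\right) + L}{4} = \frac{2 L \left(L + \frac{1}{L}\right) \left(-1\right) + L}{4} = \frac{- 2 L \left(L + \frac{1}{L}\right) + L}{4} = \frac{L - 2 L \left(L + \frac{1}{L}\right)}{4} = \frac{L}{4} - \frac{L \left(L + \frac{1}{L}\right)}{2}$)
$M{\left(3,4 \right)} v{\left(1 \right)} I = 7 \left(- \frac{1}{2} - \frac{1^{2}}{2} + \frac{1}{4} \cdot 1\right) \left(-8\right) = 7 \left(- \frac{1}{2} - \frac{1}{2} + \frac{1}{4}\right) \left(-8\right) = 7 \left(- \frac{3}{4}\right) \left(-8\right) = \left(- \frac{21}{4}\right) \left(-8\right) = 42$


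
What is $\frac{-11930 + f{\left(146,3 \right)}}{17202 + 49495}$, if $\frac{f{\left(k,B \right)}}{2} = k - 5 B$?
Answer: $- \frac{11668}{66697} \approx -0.17494$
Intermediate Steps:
$f{\left(k,B \right)} = - 10 B + 2 k$ ($f{\left(k,B \right)} = 2 \left(k - 5 B\right) = - 10 B + 2 k$)
$\frac{-11930 + f{\left(146,3 \right)}}{17202 + 49495} = \frac{-11930 + \left(\left(-10\right) 3 + 2 \cdot 146\right)}{17202 + 49495} = \frac{-11930 + \left(-30 + 292\right)}{66697} = \left(-11930 + 262\right) \frac{1}{66697} = \left(-11668\right) \frac{1}{66697} = - \frac{11668}{66697}$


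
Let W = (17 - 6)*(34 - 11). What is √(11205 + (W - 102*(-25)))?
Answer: 2*√3502 ≈ 118.36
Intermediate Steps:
W = 253 (W = 11*23 = 253)
√(11205 + (W - 102*(-25))) = √(11205 + (253 - 102*(-25))) = √(11205 + (253 + 2550)) = √(11205 + 2803) = √14008 = 2*√3502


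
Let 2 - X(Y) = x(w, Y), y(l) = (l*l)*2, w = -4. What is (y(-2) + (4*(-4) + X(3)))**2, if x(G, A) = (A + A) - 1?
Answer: 121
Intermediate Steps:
x(G, A) = -1 + 2*A (x(G, A) = 2*A - 1 = -1 + 2*A)
y(l) = 2*l**2 (y(l) = l**2*2 = 2*l**2)
X(Y) = 3 - 2*Y (X(Y) = 2 - (-1 + 2*Y) = 2 + (1 - 2*Y) = 3 - 2*Y)
(y(-2) + (4*(-4) + X(3)))**2 = (2*(-2)**2 + (4*(-4) + (3 - 2*3)))**2 = (2*4 + (-16 + (3 - 6)))**2 = (8 + (-16 - 3))**2 = (8 - 19)**2 = (-11)**2 = 121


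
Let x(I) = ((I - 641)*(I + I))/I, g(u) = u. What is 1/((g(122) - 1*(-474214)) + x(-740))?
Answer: 1/471574 ≈ 2.1206e-6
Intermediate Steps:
x(I) = -1282 + 2*I (x(I) = ((-641 + I)*(2*I))/I = (2*I*(-641 + I))/I = -1282 + 2*I)
1/((g(122) - 1*(-474214)) + x(-740)) = 1/((122 - 1*(-474214)) + (-1282 + 2*(-740))) = 1/((122 + 474214) + (-1282 - 1480)) = 1/(474336 - 2762) = 1/471574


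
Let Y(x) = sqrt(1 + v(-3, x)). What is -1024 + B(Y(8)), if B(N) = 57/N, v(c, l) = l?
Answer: -1005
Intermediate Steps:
Y(x) = sqrt(1 + x)
-1024 + B(Y(8)) = -1024 + 57/(sqrt(1 + 8)) = -1024 + 57/(sqrt(9)) = -1024 + 57/3 = -1024 + 57*(1/3) = -1024 + 19 = -1005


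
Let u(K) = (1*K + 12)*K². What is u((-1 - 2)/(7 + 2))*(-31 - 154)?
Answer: -6475/27 ≈ -239.81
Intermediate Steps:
u(K) = K²*(12 + K) (u(K) = (K + 12)*K² = (12 + K)*K² = K²*(12 + K))
u((-1 - 2)/(7 + 2))*(-31 - 154) = (((-1 - 2)/(7 + 2))²*(12 + (-1 - 2)/(7 + 2)))*(-31 - 154) = ((-3/9)²*(12 - 3/9))*(-185) = ((-3*⅑)²*(12 - 3*⅑))*(-185) = ((-⅓)²*(12 - ⅓))*(-185) = ((⅑)*(35/3))*(-185) = (35/27)*(-185) = -6475/27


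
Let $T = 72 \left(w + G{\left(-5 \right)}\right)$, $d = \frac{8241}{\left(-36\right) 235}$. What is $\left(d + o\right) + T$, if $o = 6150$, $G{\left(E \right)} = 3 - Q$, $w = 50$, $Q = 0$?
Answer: $\frac{28101373}{2820} \approx 9965.0$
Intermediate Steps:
$G{\left(E \right)} = 3$ ($G{\left(E \right)} = 3 - 0 = 3 + 0 = 3$)
$d = - \frac{2747}{2820}$ ($d = \frac{8241}{-8460} = 8241 \left(- \frac{1}{8460}\right) = - \frac{2747}{2820} \approx -0.97411$)
$T = 3816$ ($T = 72 \left(50 + 3\right) = 72 \cdot 53 = 3816$)
$\left(d + o\right) + T = \left(- \frac{2747}{2820} + 6150\right) + 3816 = \frac{17340253}{2820} + 3816 = \frac{28101373}{2820}$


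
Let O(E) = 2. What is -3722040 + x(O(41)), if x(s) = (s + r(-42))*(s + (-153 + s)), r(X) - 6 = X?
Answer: -3716974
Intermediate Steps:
r(X) = 6 + X
x(s) = (-153 + 2*s)*(-36 + s) (x(s) = (s + (6 - 42))*(s + (-153 + s)) = (s - 36)*(-153 + 2*s) = (-36 + s)*(-153 + 2*s) = (-153 + 2*s)*(-36 + s))
-3722040 + x(O(41)) = -3722040 + (5508 - 225*2 + 2*2²) = -3722040 + (5508 - 450 + 2*4) = -3722040 + (5508 - 450 + 8) = -3722040 + 5066 = -3716974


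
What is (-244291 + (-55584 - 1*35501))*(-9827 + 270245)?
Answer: -87337947168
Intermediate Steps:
(-244291 + (-55584 - 1*35501))*(-9827 + 270245) = (-244291 + (-55584 - 35501))*260418 = (-244291 - 91085)*260418 = -335376*260418 = -87337947168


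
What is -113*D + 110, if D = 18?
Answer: -1924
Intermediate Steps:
-113*D + 110 = -113*18 + 110 = -2034 + 110 = -1924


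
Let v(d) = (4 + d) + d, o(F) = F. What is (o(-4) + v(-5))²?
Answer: 100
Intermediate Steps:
v(d) = 4 + 2*d
(o(-4) + v(-5))² = (-4 + (4 + 2*(-5)))² = (-4 + (4 - 10))² = (-4 - 6)² = (-10)² = 100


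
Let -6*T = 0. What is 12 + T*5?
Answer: 12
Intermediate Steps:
T = 0 (T = -⅙*0 = 0)
12 + T*5 = 12 + 0*5 = 12 + 0 = 12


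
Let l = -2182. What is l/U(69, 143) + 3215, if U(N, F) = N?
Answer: 219653/69 ≈ 3183.4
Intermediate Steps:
l/U(69, 143) + 3215 = -2182/69 + 3215 = 219653/69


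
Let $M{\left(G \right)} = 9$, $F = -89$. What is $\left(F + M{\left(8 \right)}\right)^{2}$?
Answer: $6400$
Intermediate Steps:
$\left(F + M{\left(8 \right)}\right)^{2} = \left(-89 + 9\right)^{2} = \left(-80\right)^{2} = 6400$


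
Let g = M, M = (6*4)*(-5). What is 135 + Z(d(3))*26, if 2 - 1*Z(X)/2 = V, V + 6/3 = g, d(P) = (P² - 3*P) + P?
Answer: 6583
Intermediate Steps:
M = -120 (M = 24*(-5) = -120)
d(P) = P² - 2*P
g = -120
V = -122 (V = -2 - 120 = -122)
Z(X) = 248 (Z(X) = 4 - 2*(-122) = 4 + 244 = 248)
135 + Z(d(3))*26 = 135 + 248*26 = 135 + 6448 = 6583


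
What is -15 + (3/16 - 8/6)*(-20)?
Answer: 95/12 ≈ 7.9167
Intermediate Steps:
-15 + (3/16 - 8/6)*(-20) = -15 + (3*(1/16) - 8*⅙)*(-20) = -15 + (3/16 - 4/3)*(-20) = -15 - 55/48*(-20) = -15 + 275/12 = 95/12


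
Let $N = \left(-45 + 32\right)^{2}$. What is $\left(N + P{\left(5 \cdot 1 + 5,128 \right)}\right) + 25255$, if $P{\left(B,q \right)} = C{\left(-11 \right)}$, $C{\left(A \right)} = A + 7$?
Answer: $25420$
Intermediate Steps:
$C{\left(A \right)} = 7 + A$
$N = 169$ ($N = \left(-13\right)^{2} = 169$)
$P{\left(B,q \right)} = -4$ ($P{\left(B,q \right)} = 7 - 11 = -4$)
$\left(N + P{\left(5 \cdot 1 + 5,128 \right)}\right) + 25255 = \left(169 - 4\right) + 25255 = 165 + 25255 = 25420$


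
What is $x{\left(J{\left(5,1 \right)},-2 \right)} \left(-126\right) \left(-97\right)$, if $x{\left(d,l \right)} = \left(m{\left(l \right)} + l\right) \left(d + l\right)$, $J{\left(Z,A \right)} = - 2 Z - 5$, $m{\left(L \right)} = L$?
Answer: $831096$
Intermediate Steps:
$J{\left(Z,A \right)} = -5 - 2 Z$
$x{\left(d,l \right)} = 2 l \left(d + l\right)$ ($x{\left(d,l \right)} = \left(l + l\right) \left(d + l\right) = 2 l \left(d + l\right)$)
$x{\left(J{\left(5,1 \right)},-2 \right)} \left(-126\right) \left(-97\right) = 2 \left(-2\right) \left(\left(-5 - 10\right) - 2\right) \left(-126\right) \left(-97\right) = 2 \left(-2\right) \left(-15 - 2\right) \left(-126\right) \left(-97\right) = 2 \left(-2\right) \left(-17\right) \left(-126\right) \left(-97\right) = 68 \left(-126\right) \left(-97\right) = \left(-8568\right) \left(-97\right) = 831096$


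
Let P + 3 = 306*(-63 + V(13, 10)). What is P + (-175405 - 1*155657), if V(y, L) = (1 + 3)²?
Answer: -345447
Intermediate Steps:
V(y, L) = 16 (V(y, L) = 4² = 16)
P = -14385 (P = -3 + 306*(-63 + 16) = -3 + 306*(-47) = -3 - 14382 = -14385)
P + (-175405 - 1*155657) = -14385 + (-175405 - 1*155657) = -14385 + (-175405 - 155657) = -14385 - 331062 = -345447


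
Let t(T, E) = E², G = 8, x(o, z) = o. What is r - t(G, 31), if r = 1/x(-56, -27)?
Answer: -53817/56 ≈ -961.02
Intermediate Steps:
r = -1/56 (r = 1/(-56) = -1/56 ≈ -0.017857)
r - t(G, 31) = -1/56 - 1*31² = -1/56 - 1*961 = -1/56 - 961 = -53817/56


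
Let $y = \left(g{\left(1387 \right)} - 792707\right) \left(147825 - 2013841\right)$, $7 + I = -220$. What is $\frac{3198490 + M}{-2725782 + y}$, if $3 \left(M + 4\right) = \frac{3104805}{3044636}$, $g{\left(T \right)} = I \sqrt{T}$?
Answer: $\frac{7202398372830304514742715}{3330508117391455139419164324216} - \frac{257810805790883609162 \sqrt{1387}}{416313514673931892427395540527} \approx 2.1395 \cdot 10^{-6}$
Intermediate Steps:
$I = -227$ ($I = -7 - 220 = -227$)
$g{\left(T \right)} = - 227 \sqrt{T}$
$M = - \frac{11143609}{3044636}$ ($M = -4 + \frac{3104805 \cdot \frac{1}{3044636}}{3} = -4 + \frac{1}{3} \cdot \frac{3104805}{3044636} = -4 + \frac{1034935}{3044636} = - \frac{11143609}{3044636} \approx -3.6601$)
$y = 1479203945312 + 423585632 \sqrt{1387}$ ($y = \left(- 227 \sqrt{1387} - 792707\right) \left(147825 - 2013841\right) = \left(-792707 - 227 \sqrt{1387}\right) \left(-1866016\right) = 1479203945312 + 423585632 \sqrt{1387} \approx 1.495 \cdot 10^{12}$)
$\frac{3198490 + M}{-2725782 + y} = \frac{3198490 - \frac{11143609}{3044636}}{-2725782 + \left(1479203945312 + 423585632 \sqrt{1387}\right)} = \frac{9738226656031}{3044636 \left(1479201219530 + 423585632 \sqrt{1387}\right)}$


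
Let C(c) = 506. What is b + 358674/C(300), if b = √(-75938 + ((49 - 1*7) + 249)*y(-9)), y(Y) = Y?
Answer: 179337/253 + I*√78557 ≈ 708.84 + 280.28*I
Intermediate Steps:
b = I*√78557 (b = √(-75938 + ((49 - 1*7) + 249)*(-9)) = √(-75938 + ((49 - 7) + 249)*(-9)) = √(-75938 + (42 + 249)*(-9)) = √(-75938 + 291*(-9)) = √(-75938 - 2619) = √(-78557) = I*√78557 ≈ 280.28*I)
b + 358674/C(300) = I*√78557 + 358674/506 = I*√78557 + 358674*(1/506) = I*√78557 + 179337/253 = 179337/253 + I*√78557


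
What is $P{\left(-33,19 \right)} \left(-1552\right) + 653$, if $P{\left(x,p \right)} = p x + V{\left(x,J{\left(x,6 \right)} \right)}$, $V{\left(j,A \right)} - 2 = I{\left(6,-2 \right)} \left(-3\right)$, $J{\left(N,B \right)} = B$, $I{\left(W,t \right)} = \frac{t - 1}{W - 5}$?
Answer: $956685$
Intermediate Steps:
$I{\left(W,t \right)} = \frac{-1 + t}{-5 + W}$
$V{\left(j,A \right)} = 11$ ($V{\left(j,A \right)} = 2 + \frac{-1 - 2}{-5 + 6} \left(-3\right) = 2 + 1^{-1} \left(-3\right) \left(-3\right) = 2 + 1 \left(-3\right) \left(-3\right) = 2 - -9 = 2 + 9 = 11$)
$P{\left(x,p \right)} = 11 + p x$ ($P{\left(x,p \right)} = p x + 11 = 11 + p x$)
$P{\left(-33,19 \right)} \left(-1552\right) + 653 = \left(11 + 19 \left(-33\right)\right) \left(-1552\right) + 653 = \left(11 - 627\right) \left(-1552\right) + 653 = \left(-616\right) \left(-1552\right) + 653 = 956032 + 653 = 956685$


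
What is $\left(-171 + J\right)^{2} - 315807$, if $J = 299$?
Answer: $-299423$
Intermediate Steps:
$\left(-171 + J\right)^{2} - 315807 = \left(-171 + 299\right)^{2} - 315807 = 128^{2} - 315807 = 16384 - 315807 = -299423$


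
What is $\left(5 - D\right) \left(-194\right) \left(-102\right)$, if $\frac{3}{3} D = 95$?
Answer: $-1780920$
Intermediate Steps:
$D = 95$
$\left(5 - D\right) \left(-194\right) \left(-102\right) = \left(5 - 95\right) \left(-194\right) \left(-102\right) = \left(-90\right) \left(-194\right) \left(-102\right) = 17460 \left(-102\right) = -1780920$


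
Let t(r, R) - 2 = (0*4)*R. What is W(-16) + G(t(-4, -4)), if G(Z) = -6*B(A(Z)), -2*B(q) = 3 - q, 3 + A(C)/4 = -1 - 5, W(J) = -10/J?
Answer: 941/8 ≈ 117.63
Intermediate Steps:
A(C) = -36 (A(C) = -12 + 4*(-1 - 5) = -12 + 4*(-6) = -12 - 24 = -36)
B(q) = -3/2 + q/2 (B(q) = -(3 - q)/2 = -3/2 + q/2)
t(r, R) = 2 (t(r, R) = 2 + (0*4)*R = 2 + 0*R = 2 + 0 = 2)
G(Z) = 117 (G(Z) = -6*(-3/2 + (½)*(-36)) = -6*(-3/2 - 18) = -6*(-39/2) = 117)
W(-16) + G(t(-4, -4)) = -10/(-16) + 117 = -10*(-1/16) + 117 = 5/8 + 117 = 941/8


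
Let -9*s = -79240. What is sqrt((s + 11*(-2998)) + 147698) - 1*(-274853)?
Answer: 274853 + 2*sqrt(277930)/3 ≈ 2.7520e+5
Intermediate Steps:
s = 79240/9 (s = -1/9*(-79240) = 79240/9 ≈ 8804.4)
sqrt((s + 11*(-2998)) + 147698) - 1*(-274853) = sqrt((79240/9 + 11*(-2998)) + 147698) - 1*(-274853) = sqrt((79240/9 - 32978) + 147698) + 274853 = sqrt(-217562/9 + 147698) + 274853 = sqrt(1111720/9) + 274853 = 2*sqrt(277930)/3 + 274853 = 274853 + 2*sqrt(277930)/3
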